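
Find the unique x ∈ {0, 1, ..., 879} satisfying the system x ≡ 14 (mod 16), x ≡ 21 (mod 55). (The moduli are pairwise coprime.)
The moduli 16, 55 are pairwise coprime, so by the CRT there is a unique solution mod 16·55 = 880.
Solve by successive substitution. Start with x ≡ 14 (mod 16).
  Combine with x ≡ 21 (mod 55): write x = 14 + 16·t and require 14 + 16·t ≡ 21 (mod 55), i.e. 16·t ≡ 21 − 14 ≡ 7 (mod 55). Since 16^(−1) ≡ 31 (mod 55), t ≡ 31·7 ≡ 52 (mod 55). So x ≡ 14 + 16·52 = 846 (mod 880).
Unique solution in [0, 880): x = 846.

Final answer: x ≡ 846 (mod 880); the representative in [0, 880) is 846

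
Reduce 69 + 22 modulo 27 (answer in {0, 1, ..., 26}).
Reduce the summands first: 69 ≡ 15 (mod 27), so 69 + 22 ≡ 15 + 22 (mod 27). 15 + 22 = 37; 37 = 1·27 + 10, so (69 + 22) mod 27 = 10.

Final answer: 10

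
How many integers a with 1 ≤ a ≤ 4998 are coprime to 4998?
The number of a ∈ {1, ..., 4998} with gcd(a, 4998) = 1 is by definition Euler's totient φ(4998). φ is multiplicative, with φ(p^e) = p^e − p^(e−1). Factorise 4998 = 2 · 3 · 7^2 · 17. Then
  φ(4998) = (2 − 1) · (3 − 1) · (7^2 − 7^1) · (17 − 1) = 1 · 2 · 42 · 16 = 1344.
So there are 1344 such integers.

Final answer: 1344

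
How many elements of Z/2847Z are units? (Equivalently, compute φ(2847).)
Z/2847Z has φ(2847) = 1728 units

An element a ∈ Z/2847Z is a unit iff gcd(a, 2847) = 1, so the number of units is φ(2847). φ is multiplicative, with φ(p^e) = p^e − p^(e−1). Factorise 2847 = 3 · 13 · 73. Then
  φ(2847) = (3 − 1) · (13 − 1) · (73 − 1) = 2 · 12 · 72 = 1728.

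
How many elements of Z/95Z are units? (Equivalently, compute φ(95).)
Z/95Z has φ(95) = 72 units

An element a ∈ Z/95Z is a unit iff gcd(a, 95) = 1, so the number of units is φ(95). φ is multiplicative, with φ(p^e) = p^e − p^(e−1). Factorise 95 = 5 · 19. Then
  φ(95) = (5 − 1) · (19 − 1) = 4 · 18 = 72.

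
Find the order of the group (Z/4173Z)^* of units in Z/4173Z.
|(Z/4173Z)^*| = 2544

(Z/4173Z)^* consists of the classes a with gcd(a, 4173) = 1, so its order is φ(4173). φ is multiplicative, with φ(p^e) = p^e − p^(e−1). Factorise 4173 = 3 · 13 · 107. Then
  φ(4173) = (3 − 1) · (13 − 1) · (107 − 1) = 2 · 12 · 106 = 2544.
Thus |(Z/4173Z)^*| = 2544.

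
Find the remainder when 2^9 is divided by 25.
Use repeated squaring. Binary(9) = 1001. Walk through the bits of the exponent 9 left-to-right: at each bit after the leading one, square the running value, then multiply by 2 if the bit is 1 (always reducing mod 25):
  bit 1 = 1 (leading): start with 2.
  bit 2 = 0: square 2^2 = 4 (mod 25).
  bit 3 = 0: square 4^2 = 16 (mod 25).
  bit 4 = 1: square 16^2 = 256 ≡ 6; bit is 1, so multiply 6·2 = 12 (mod 25).
Final value: 2^9 ≡ 12 (mod 25).

Final answer: 12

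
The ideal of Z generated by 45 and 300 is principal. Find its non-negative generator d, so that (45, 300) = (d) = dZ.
(45, 300) = (15); d = 15

In the PID Z, (a, b) is generated by gcd(a, b). Compute gcd(300, 45) with the extended Euclidean algorithm, tracking rows (r, s, t) with s·300 + t·45 = r:
  row A: (300, 1, 0)   [1·300 + 0·45 = 300]
  row B: (45, 0, 1)   [0·300 + 1·45 = 45]
  300 = 6·45 + 30   → row C = row A − 6·row B = (30, 1, −6)   [check: 1·300 − 6·45 = 30]
  45 = 1·30 + 15   → row D = row B − 1·row C = (15, −1, 7)   [check: −1·300 + 7·45 = 15]
  30 = 2·15 + 0   → remainder 0, stop. gcd = 15 (last nonzero row D).
So gcd(45, 300) = 15, with Bézout identity −1·300 + 7·45 = 15. Containment (⊇): the Bézout identity exhibits 15 as an element of (45, 300), giving (15) ⊆ (45, 300). Containment (⊆): since 15 | 45 and 15 | 300 (45 = 15·3, 300 = 15·20), every Z-linear combination of 45 and 300 is divisible by 15, so (45, 300) ⊆ (15). Therefore (45, 300) = (15), d = 15.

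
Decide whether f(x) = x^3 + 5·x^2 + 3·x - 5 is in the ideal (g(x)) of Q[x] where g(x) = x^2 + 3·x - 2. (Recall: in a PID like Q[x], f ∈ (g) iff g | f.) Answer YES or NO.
NO

In Q[x] the ideal (g) consists of all multiples of g, so f ∈ (g) iff g | f, i.e. iff the remainder of f on division by g is 0. Divide f by g (g is monic, so eliminate the leading term of the running remainder at each step):
  leading term x^3: subtract (x)·g(x) = x^3 + 3·x^2 - 2·x, leaving 2·x^2 + 5·x - 5
  leading term 2·x^2: subtract (2)·g(x) = 2·x^2 + 6·x - 4, leaving -x - 1
The remainder r(x) = -x - 1 ≠ 0 (and deg r < deg g), so g ∤ f, i.e. f ∉ (g).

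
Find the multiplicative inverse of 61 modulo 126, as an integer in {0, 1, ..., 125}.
Apply the extended Euclidean algorithm to (126, 61), tracking rows (r, s, t) with s·126 + t·61 = r. Each division r_prev = q·r_cur + r_new produces the new row as (previous row) − q·(current row):
  row A: (126, 1, 0)   [1·126 + 0·61 = 126]
  row B: (61, 0, 1)   [0·126 + 1·61 = 61]
  126 = 2·61 + 4   → row C = row A − 2·row B = (4, 1, −2)   [check: 1·126 − 2·61 = 4]
  61 = 15·4 + 1   → row D = row B − 15·row C = (1, −15, 31)   [check: −15·126 + 31·61 = 1]
  4 = 4·1 + 0   → remainder 0, stop. gcd = 1 (last nonzero row D).
The gcd is 1, so 61 is invertible mod 126. The last nonzero row gives −15·126 + 31·61 = 1, so t = 31. So 61^(−1) ≡ 31 (mod 126). Verify: 61 · 31 = 1891 ≡ 1 (mod 126). ✓

Final answer: 61^(−1) ≡ 31 (mod 126)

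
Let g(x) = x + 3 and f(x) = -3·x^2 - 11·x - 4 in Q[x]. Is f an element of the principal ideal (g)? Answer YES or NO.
NO

In Q[x] the ideal (g) consists of all multiples of g, so f ∈ (g) iff g | f, i.e. iff the remainder of f on division by g is 0. Divide f by g (g is monic, so eliminate the leading term of the running remainder at each step):
  leading term -3·x^2: subtract (-3·x)·g(x) = -3·x^2 - 9·x, leaving -2·x - 4
  leading term -2·x: subtract (-2)·g(x) = -2·x - 6, leaving 2
The remainder r(x) = 2 ≠ 0 (and deg r < deg g), so g ∤ f, i.e. f ∉ (g).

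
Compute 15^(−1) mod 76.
Apply the extended Euclidean algorithm to (76, 15), tracking rows (r, s, t) with s·76 + t·15 = r. Each division r_prev = q·r_cur + r_new produces the new row as (previous row) − q·(current row):
  row A: (76, 1, 0)   [1·76 + 0·15 = 76]
  row B: (15, 0, 1)   [0·76 + 1·15 = 15]
  76 = 5·15 + 1   → row C = row A − 5·row B = (1, 1, −5)   [check: 1·76 − 5·15 = 1]
  15 = 15·1 + 0   → remainder 0, stop. gcd = 1 (last nonzero row C).
The gcd is 1, so 15 is invertible mod 76. The last nonzero row gives 1·76 − 5·15 = 1, so t = −5. So 15^(−1) ≡ −5 ≡ 71 (mod 76). Verify: 15 · 71 = 1065 ≡ 1 (mod 76). ✓

Final answer: 15^(−1) ≡ 71 (mod 76)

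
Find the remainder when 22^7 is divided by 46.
Use repeated squaring. Binary(7) = 111. Walk through the bits of the exponent 7 left-to-right: at each bit after the leading one, square the running value, then multiply by 22 if the bit is 1 (always reducing mod 46):
  bit 1 = 1 (leading): start with 22.
  bit 2 = 1: square 22^2 = 484 ≡ 24; bit is 1, so multiply 24·22 = 528 ≡ 22 (mod 46).
  bit 3 = 1: square 22^2 = 484 ≡ 24; bit is 1, so multiply 24·22 = 528 ≡ 22 (mod 46).
Final value: 22^7 ≡ 22 (mod 46).

Final answer: 22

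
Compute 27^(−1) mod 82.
Apply the extended Euclidean algorithm to (82, 27), tracking rows (r, s, t) with s·82 + t·27 = r. Each division r_prev = q·r_cur + r_new produces the new row as (previous row) − q·(current row):
  row A: (82, 1, 0)   [1·82 + 0·27 = 82]
  row B: (27, 0, 1)   [0·82 + 1·27 = 27]
  82 = 3·27 + 1   → row C = row A − 3·row B = (1, 1, −3)   [check: 1·82 − 3·27 = 1]
  27 = 27·1 + 0   → remainder 0, stop. gcd = 1 (last nonzero row C).
The gcd is 1, so 27 is invertible mod 82. The last nonzero row gives 1·82 − 3·27 = 1, so t = −3. So 27^(−1) ≡ −3 ≡ 79 (mod 82). Verify: 27 · 79 = 2133 ≡ 1 (mod 82). ✓

Final answer: 27^(−1) ≡ 79 (mod 82)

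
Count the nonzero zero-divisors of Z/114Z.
In Z/114Z each nonzero element is either a unit (gcd with 114 is 1) or a zero-divisor (gcd > 1). The number of units is φ(114): factorise 114 = 2 · 3 · 19, so φ(114) = (2 − 1) · (3 − 1) · (19 − 1) = 1 · 2 · 18 = 36. The nonzero elements number 114 − 1 = 113. Hence the nonzero zero-divisors number 113 − 36 = 77.

Final answer: Z/114Z has 77 nonzero zero-divisors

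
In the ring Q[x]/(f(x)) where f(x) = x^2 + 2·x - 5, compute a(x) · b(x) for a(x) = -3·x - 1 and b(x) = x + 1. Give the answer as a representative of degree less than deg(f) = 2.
First multiply in Q[x] without reducing: a · b = -3·x^2 - 4·x - 1. Now divide by f(x) = x^2 + 2·x - 5, eliminating the leading term at each step:
  leading term -3·x^2: subtract (-3)·f(x) = -3·x^2 - 6·x + 15, leaving 2·x - 16
The degree is now < 2, so this is the remainder. Hence a · b ≡ 2·x - 16 in Q[x]/(f).

Final answer: a · b ≡ 2·x - 16 (mod f(x))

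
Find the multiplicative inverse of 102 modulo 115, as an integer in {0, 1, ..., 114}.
102^(−1) ≡ 53 (mod 115)

Apply the extended Euclidean algorithm to (115, 102), tracking rows (r, s, t) with s·115 + t·102 = r. Each division r_prev = q·r_cur + r_new produces the new row as (previous row) − q·(current row):
  row A: (115, 1, 0)   [1·115 + 0·102 = 115]
  row B: (102, 0, 1)   [0·115 + 1·102 = 102]
  115 = 1·102 + 13   → row C = row A − 1·row B = (13, 1, −1)   [check: 1·115 − 1·102 = 13]
  102 = 7·13 + 11   → row D = row B − 7·row C = (11, −7, 8)   [check: −7·115 + 8·102 = 11]
  13 = 1·11 + 2   → row E = row C − 1·row D = (2, 8, −9)   [check: 8·115 − 9·102 = 2]
  11 = 5·2 + 1   → row F = row D − 5·row E = (1, −47, 53)   [check: −47·115 + 53·102 = 1]
  2 = 2·1 + 0   → remainder 0, stop. gcd = 1 (last nonzero row F).
The gcd is 1, so 102 is invertible mod 115. The last nonzero row gives −47·115 + 53·102 = 1, so t = 53. So 102^(−1) ≡ 53 (mod 115). Verify: 102 · 53 = 5406 ≡ 1 (mod 115). ✓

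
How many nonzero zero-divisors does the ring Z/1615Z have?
In Z/1615Z each nonzero element is either a unit (gcd with 1615 is 1) or a zero-divisor (gcd > 1). The number of units is φ(1615): factorise 1615 = 5 · 17 · 19, so φ(1615) = (5 − 1) · (17 − 1) · (19 − 1) = 4 · 16 · 18 = 1152. The nonzero elements number 1615 − 1 = 1614. Hence the nonzero zero-divisors number 1614 − 1152 = 462.

Final answer: Z/1615Z has 462 nonzero zero-divisors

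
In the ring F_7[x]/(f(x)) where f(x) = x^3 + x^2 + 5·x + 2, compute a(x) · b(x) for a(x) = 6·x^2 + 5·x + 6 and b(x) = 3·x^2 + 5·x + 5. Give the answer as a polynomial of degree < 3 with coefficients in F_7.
Multiply as integer polynomials: a · b = 18·x^4 + 45·x^3 + 73·x^2 + 55·x + 30. Reducing coefficients mod 7: a · b ≡ 4·x^4 + 3·x^3 + 3·x^2 + 6·x + 2. Now divide by f(x) = x^3 + x^2 + 5·x + 2 in F_7[x], eliminating the leading term at each step:
  leading term 4·x^4: subtract (4·x)·f(x) = 4·x^4 + 4·x^3 + 6·x^2 + x, leaving 6·x^3 + 4·x^2 + 5·x + 2 (coefficients mod 7)
  leading term 6·x^3: subtract (6)·f(x) = 6·x^3 + 6·x^2 + 2·x + 5, leaving 5·x^2 + 3·x + 4 (coefficients mod 7)
The degree is now < 3, so this is the remainder. Hence a · b ≡ 5·x^2 + 3·x + 4 in F_7[x]/(f).

Final answer: a · b ≡ 5·x^2 + 3·x + 4 (mod f(x))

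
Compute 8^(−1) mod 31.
8^(−1) ≡ 4 (mod 31)

Apply the extended Euclidean algorithm to (31, 8), tracking rows (r, s, t) with s·31 + t·8 = r. Each division r_prev = q·r_cur + r_new produces the new row as (previous row) − q·(current row):
  row A: (31, 1, 0)   [1·31 + 0·8 = 31]
  row B: (8, 0, 1)   [0·31 + 1·8 = 8]
  31 = 3·8 + 7   → row C = row A − 3·row B = (7, 1, −3)   [check: 1·31 − 3·8 = 7]
  8 = 1·7 + 1   → row D = row B − 1·row C = (1, −1, 4)   [check: −1·31 + 4·8 = 1]
  7 = 7·1 + 0   → remainder 0, stop. gcd = 1 (last nonzero row D).
The gcd is 1, so 8 is invertible mod 31. The last nonzero row gives −1·31 + 4·8 = 1, so t = 4. So 8^(−1) ≡ 4 (mod 31). Verify: 8 · 4 = 32 ≡ 1 (mod 31). ✓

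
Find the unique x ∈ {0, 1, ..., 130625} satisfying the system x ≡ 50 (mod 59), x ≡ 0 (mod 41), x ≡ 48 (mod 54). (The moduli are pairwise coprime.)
x ≡ 59286 (mod 130626); the representative in [0, 130626) is 59286

The moduli 59, 41, 54 are pairwise coprime, so by the CRT there is a unique solution mod 59·41·54 = 130626.
Solve by successive substitution. Start with x ≡ 50 (mod 59).
  Combine with x ≡ 0 (mod 41): write x = 50 + 59·t and require 50 + 59·t ≡ 0 (mod 41), i.e. 59·t ≡ 0 − 50 ≡ 32 (mod 41). Since 59^(−1) ≡ 16 (mod 41) (59 ≡ 18 (mod 41)), t ≡ 16·32 ≡ 20 (mod 41). So x ≡ 50 + 59·20 = 1230 (mod 2419).
  Combine with x ≡ 48 (mod 54): write x = 1230 + 2419·t and require 1230 + 2419·t ≡ 48 (mod 54), i.e. 2419·t ≡ 48 − 1230 ≡ 6 (mod 54). Since 2419^(−1) ≡ 49 (mod 54) (2419 ≡ 43 (mod 54)), t ≡ 49·6 ≡ 24 (mod 54). So x ≡ 1230 + 2419·24 = 59286 (mod 130626).
Unique solution in [0, 130626): x = 59286.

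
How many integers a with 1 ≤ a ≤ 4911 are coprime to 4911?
The number of a ∈ {1, ..., 4911} with gcd(a, 4911) = 1 is by definition Euler's totient φ(4911). φ is multiplicative, with φ(p^e) = p^e − p^(e−1). Factorise 4911 = 3 · 1637. Then
  φ(4911) = (3 − 1) · (1637 − 1) = 2 · 1636 = 3272.
So there are 3272 such integers.

Final answer: 3272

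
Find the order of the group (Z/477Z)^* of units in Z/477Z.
|(Z/477Z)^*| = 312

(Z/477Z)^* consists of the classes a with gcd(a, 477) = 1, so its order is φ(477). φ is multiplicative, with φ(p^e) = p^e − p^(e−1). Factorise 477 = 3^2 · 53. Then
  φ(477) = (3^2 − 3^1) · (53 − 1) = 6 · 52 = 312.
Thus |(Z/477Z)^*| = 312.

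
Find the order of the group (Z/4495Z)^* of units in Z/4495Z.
(Z/4495Z)^* consists of the classes a with gcd(a, 4495) = 1, so its order is φ(4495). φ is multiplicative, with φ(p^e) = p^e − p^(e−1). Factorise 4495 = 5 · 29 · 31. Then
  φ(4495) = (5 − 1) · (29 − 1) · (31 − 1) = 4 · 28 · 30 = 3360.
Thus |(Z/4495Z)^*| = 3360.

Final answer: |(Z/4495Z)^*| = 3360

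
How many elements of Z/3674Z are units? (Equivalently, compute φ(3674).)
Z/3674Z has φ(3674) = 1660 units

An element a ∈ Z/3674Z is a unit iff gcd(a, 3674) = 1, so the number of units is φ(3674). φ is multiplicative, with φ(p^e) = p^e − p^(e−1). Factorise 3674 = 2 · 11 · 167. Then
  φ(3674) = (2 − 1) · (11 − 1) · (167 − 1) = 1 · 10 · 166 = 1660.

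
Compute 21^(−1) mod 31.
Apply the extended Euclidean algorithm to (31, 21), tracking rows (r, s, t) with s·31 + t·21 = r. Each division r_prev = q·r_cur + r_new produces the new row as (previous row) − q·(current row):
  row A: (31, 1, 0)   [1·31 + 0·21 = 31]
  row B: (21, 0, 1)   [0·31 + 1·21 = 21]
  31 = 1·21 + 10   → row C = row A − 1·row B = (10, 1, −1)   [check: 1·31 − 1·21 = 10]
  21 = 2·10 + 1   → row D = row B − 2·row C = (1, −2, 3)   [check: −2·31 + 3·21 = 1]
  10 = 10·1 + 0   → remainder 0, stop. gcd = 1 (last nonzero row D).
The gcd is 1, so 21 is invertible mod 31. The last nonzero row gives −2·31 + 3·21 = 1, so t = 3. So 21^(−1) ≡ 3 (mod 31). Verify: 21 · 3 = 63 ≡ 1 (mod 31). ✓

Final answer: 21^(−1) ≡ 3 (mod 31)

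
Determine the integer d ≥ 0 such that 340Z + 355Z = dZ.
In the PID Z, (a, b) is generated by gcd(a, b). Compute gcd(355, 340) with the extended Euclidean algorithm, tracking rows (r, s, t) with s·355 + t·340 = r:
  row A: (355, 1, 0)   [1·355 + 0·340 = 355]
  row B: (340, 0, 1)   [0·355 + 1·340 = 340]
  355 = 1·340 + 15   → row C = row A − 1·row B = (15, 1, −1)   [check: 1·355 − 1·340 = 15]
  340 = 22·15 + 10   → row D = row B − 22·row C = (10, −22, 23)   [check: −22·355 + 23·340 = 10]
  15 = 1·10 + 5   → row E = row C − 1·row D = (5, 23, −24)   [check: 23·355 − 24·340 = 5]
  10 = 2·5 + 0   → remainder 0, stop. gcd = 5 (last nonzero row E).
So gcd(340, 355) = 5, with Bézout identity 23·355 − 24·340 = 5. Containment (⊇): the Bézout identity exhibits 5 as an element of (340, 355), giving (5) ⊆ (340, 355). Containment (⊆): since 5 | 340 and 5 | 355 (340 = 5·68, 355 = 5·71), every Z-linear combination of 340 and 355 is divisible by 5, so (340, 355) ⊆ (5). Therefore (340, 355) = (5), d = 5.

Final answer: (340, 355) = (5); d = 5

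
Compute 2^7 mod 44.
Use repeated squaring. Binary(7) = 111. Walk through the bits of the exponent 7 left-to-right: at each bit after the leading one, square the running value, then multiply by 2 if the bit is 1 (always reducing mod 44):
  bit 1 = 1 (leading): start with 2.
  bit 2 = 1: square 2^2 = 4; bit is 1, so multiply 4·2 = 8 (mod 44).
  bit 3 = 1: square 8^2 = 64 ≡ 20; bit is 1, so multiply 20·2 = 40 (mod 44).
Final value: 2^7 ≡ 40 (mod 44).

Final answer: 40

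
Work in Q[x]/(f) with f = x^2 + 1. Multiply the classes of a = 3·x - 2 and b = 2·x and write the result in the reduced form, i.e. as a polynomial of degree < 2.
First multiply in Q[x] without reducing: a · b = 6·x^2 - 4·x. Now divide by f(x) = x^2 + 1, eliminating the leading term at each step:
  leading term 6·x^2: subtract (6)·f(x) = 6·x^2 + 6, leaving -4·x - 6
The degree is now < 2, so this is the remainder. Hence a · b ≡ -4·x - 6 in Q[x]/(f).

Final answer: a · b ≡ -4·x - 6 (mod f(x))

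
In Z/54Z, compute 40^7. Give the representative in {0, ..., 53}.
Use repeated squaring. Binary(7) = 111. Walk through the bits of the exponent 7 left-to-right: at each bit after the leading one, square the running value, then multiply by 40 if the bit is 1 (always reducing mod 54):
  bit 1 = 1 (leading): start with 40.
  bit 2 = 1: square 40^2 = 1600 ≡ 34; bit is 1, so multiply 34·40 = 1360 ≡ 10 (mod 54).
  bit 3 = 1: square 10^2 = 100 ≡ 46; bit is 1, so multiply 46·40 = 1840 ≡ 4 (mod 54).
Final value: 40^7 ≡ 4 (mod 54).

Final answer: 4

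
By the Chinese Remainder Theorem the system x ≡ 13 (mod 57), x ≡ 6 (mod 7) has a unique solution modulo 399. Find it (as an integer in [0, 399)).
The moduli 57, 7 are pairwise coprime, so by the CRT there is a unique solution mod 57·7 = 399.
Solve by successive substitution. Start with x ≡ 13 (mod 57).
  Combine with x ≡ 6 (mod 7): write x = 13 + 57·t and require 13 + 57·t ≡ 6 (mod 7), i.e. 57·t ≡ 6 − 13 ≡ 0 (mod 7). Since 57^(−1) ≡ 1 (mod 7) (57 ≡ 1 (mod 7)), t ≡ 1·0 ≡ 0 (mod 7). So x ≡ 13 + 57·0 = 13 (mod 399).
Unique solution in [0, 399): x = 13.

Final answer: x ≡ 13 (mod 399); the representative in [0, 399) is 13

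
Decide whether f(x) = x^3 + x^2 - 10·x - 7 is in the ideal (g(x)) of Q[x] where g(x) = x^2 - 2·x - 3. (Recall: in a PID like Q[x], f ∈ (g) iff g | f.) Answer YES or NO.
In Q[x] the ideal (g) consists of all multiples of g, so f ∈ (g) iff g | f, i.e. iff the remainder of f on division by g is 0. Divide f by g (g is monic, so eliminate the leading term of the running remainder at each step):
  leading term x^3: subtract (x)·g(x) = x^3 - 2·x^2 - 3·x, leaving 3·x^2 - 7·x - 7
  leading term 3·x^2: subtract (3)·g(x) = 3·x^2 - 6·x - 9, leaving 2 - x
The remainder r(x) = 2 - x ≠ 0 (and deg r < deg g), so g ∤ f, i.e. f ∉ (g).

Final answer: NO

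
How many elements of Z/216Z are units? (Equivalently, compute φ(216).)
Z/216Z has φ(216) = 72 units

An element a ∈ Z/216Z is a unit iff gcd(a, 216) = 1, so the number of units is φ(216). φ is multiplicative, with φ(p^e) = p^e − p^(e−1). Factorise 216 = 2^3 · 3^3. Then
  φ(216) = (2^3 − 2^2) · (3^3 − 3^2) = 4 · 18 = 72.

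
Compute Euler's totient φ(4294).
φ(4294) = 2016

φ is multiplicative, with φ(p^e) = p^e − p^(e−1). Factorise 4294 = 2 · 19 · 113. Then
  φ(4294) = (2 − 1) · (19 − 1) · (113 − 1) = 1 · 18 · 112 = 2016.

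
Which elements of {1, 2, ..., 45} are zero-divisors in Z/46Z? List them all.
nonzero zero-divisors of Z/46Z = {2, 4, 6, 8, 10, 12, 14, 16, 18, 20, 22, 23, 24, 26, 28, 30, 32, 34, 36, 38, 40, 42, 44}

An element a ∈ Z/46Z (with a ≠ 0) is a zero-divisor iff gcd(a, 46) > 1 (because a is a unit precisely when gcd(a, n) = 1, and in Z/nZ every nonzero, non-unit element is a zero-divisor). Scan a = 1, ..., 45 and keep those with gcd(a, 46) > 1:
  gcd(2, 46) = 2, gcd(4, 46) = 2, gcd(6, 46) = 2, gcd(8, 46) = 2, gcd(10, 46) = 2, gcd(12, 46) = 2, gcd(14, 46) = 2, gcd(16, 46) = 2, gcd(18, 46) = 2, gcd(20, 46) = 2, gcd(22, 46) = 2, gcd(23, 46) = 23, gcd(24, 46) = 2, gcd(26, 46) = 2, gcd(28, 46) = 2, gcd(30, 46) = 2, gcd(32, 46) = 2, gcd(34, 46) = 2, gcd(36, 46) = 2, gcd(38, 46) = 2, gcd(40, 46) = 2, gcd(42, 46) = 2, gcd(44, 46) = 2.
All other a ∈ {1, ..., 45} have gcd(a, 46) = 1 and are units. So the nonzero zero-divisors are exactly the 23 values of a appearing in this scan.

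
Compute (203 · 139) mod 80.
57

Reduce the factors first: 203 ≡ 43, 139 ≡ 59 (mod 80), so 203 · 139 ≡ 43 · 59 (mod 80). 43 · 59 = 2537. Dividing by 80: 2537 = 31·80 + 57. So (203 · 139) mod 80 = 57.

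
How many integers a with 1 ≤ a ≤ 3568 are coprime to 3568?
1776

The number of a ∈ {1, ..., 3568} with gcd(a, 3568) = 1 is by definition Euler's totient φ(3568). φ is multiplicative, with φ(p^e) = p^e − p^(e−1). Factorise 3568 = 2^4 · 223. Then
  φ(3568) = (2^4 − 2^3) · (223 − 1) = 8 · 222 = 1776.
So there are 1776 such integers.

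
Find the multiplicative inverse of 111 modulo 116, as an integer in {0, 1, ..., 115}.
Apply the extended Euclidean algorithm to (116, 111), tracking rows (r, s, t) with s·116 + t·111 = r. Each division r_prev = q·r_cur + r_new produces the new row as (previous row) − q·(current row):
  row A: (116, 1, 0)   [1·116 + 0·111 = 116]
  row B: (111, 0, 1)   [0·116 + 1·111 = 111]
  116 = 1·111 + 5   → row C = row A − 1·row B = (5, 1, −1)   [check: 1·116 − 1·111 = 5]
  111 = 22·5 + 1   → row D = row B − 22·row C = (1, −22, 23)   [check: −22·116 + 23·111 = 1]
  5 = 5·1 + 0   → remainder 0, stop. gcd = 1 (last nonzero row D).
The gcd is 1, so 111 is invertible mod 116. The last nonzero row gives −22·116 + 23·111 = 1, so t = 23. So 111^(−1) ≡ 23 (mod 116). Verify: 111 · 23 = 2553 ≡ 1 (mod 116). ✓

Final answer: 111^(−1) ≡ 23 (mod 116)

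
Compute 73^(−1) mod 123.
73^(−1) ≡ 91 (mod 123)

Apply the extended Euclidean algorithm to (123, 73), tracking rows (r, s, t) with s·123 + t·73 = r. Each division r_prev = q·r_cur + r_new produces the new row as (previous row) − q·(current row):
  row A: (123, 1, 0)   [1·123 + 0·73 = 123]
  row B: (73, 0, 1)   [0·123 + 1·73 = 73]
  123 = 1·73 + 50   → row C = row A − 1·row B = (50, 1, −1)   [check: 1·123 − 1·73 = 50]
  73 = 1·50 + 23   → row D = row B − 1·row C = (23, −1, 2)   [check: −1·123 + 2·73 = 23]
  50 = 2·23 + 4   → row E = row C − 2·row D = (4, 3, −5)   [check: 3·123 − 5·73 = 4]
  23 = 5·4 + 3   → row F = row D − 5·row E = (3, −16, 27)   [check: −16·123 + 27·73 = 3]
  4 = 1·3 + 1   → row G = row E − 1·row F = (1, 19, −32)   [check: 19·123 − 32·73 = 1]
  3 = 3·1 + 0   → remainder 0, stop. gcd = 1 (last nonzero row G).
The gcd is 1, so 73 is invertible mod 123. The last nonzero row gives 19·123 − 32·73 = 1, so t = −32. So 73^(−1) ≡ −32 ≡ 91 (mod 123). Verify: 73 · 91 = 6643 ≡ 1 (mod 123). ✓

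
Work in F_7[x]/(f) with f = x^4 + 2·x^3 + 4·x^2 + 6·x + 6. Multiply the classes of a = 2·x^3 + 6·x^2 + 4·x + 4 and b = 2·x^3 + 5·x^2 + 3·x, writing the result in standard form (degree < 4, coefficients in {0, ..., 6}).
Multiply as integer polynomials: a · b = 4·x^6 + 22·x^5 + 44·x^4 + 46·x^3 + 32·x^2 + 12·x. Reducing coefficients mod 7: a · b ≡ 4·x^6 + x^5 + 2·x^4 + 4·x^3 + 4·x^2 + 5·x. Now divide by f(x) = x^4 + 2·x^3 + 4·x^2 + 6·x + 6 in F_7[x], eliminating the leading term at each step:
  leading term 4·x^6: subtract (4·x^2)·f(x) = 4·x^6 + x^5 + 2·x^4 + 3·x^3 + 3·x^2, leaving x^3 + x^2 + 5·x (coefficients mod 7)
The degree is now < 4, so this is the remainder. Hence a · b ≡ x^3 + x^2 + 5·x in F_7[x]/(f).

Final answer: a · b ≡ x^3 + x^2 + 5·x (mod f(x))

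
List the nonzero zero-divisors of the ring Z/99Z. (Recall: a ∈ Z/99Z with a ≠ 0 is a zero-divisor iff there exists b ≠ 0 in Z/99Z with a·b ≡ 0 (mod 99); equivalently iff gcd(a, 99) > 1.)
An element a ∈ Z/99Z (with a ≠ 0) is a zero-divisor iff gcd(a, 99) > 1 (because a is a unit precisely when gcd(a, n) = 1, and in Z/nZ every nonzero, non-unit element is a zero-divisor). Scan a = 1, ..., 98 and keep those with gcd(a, 99) > 1:
  gcd(3, 99) = 3, gcd(6, 99) = 3, gcd(9, 99) = 9, gcd(11, 99) = 11, gcd(12, 99) = 3, gcd(15, 99) = 3, gcd(18, 99) = 9, gcd(21, 99) = 3, gcd(22, 99) = 11, gcd(24, 99) = 3, gcd(27, 99) = 9, gcd(30, 99) = 3, gcd(33, 99) = 33, gcd(36, 99) = 9, gcd(39, 99) = 3, gcd(42, 99) = 3, gcd(44, 99) = 11, gcd(45, 99) = 9, gcd(48, 99) = 3, gcd(51, 99) = 3, gcd(54, 99) = 9, gcd(55, 99) = 11, gcd(57, 99) = 3, gcd(60, 99) = 3, gcd(63, 99) = 9, gcd(66, 99) = 33, gcd(69, 99) = 3, gcd(72, 99) = 9, gcd(75, 99) = 3, gcd(77, 99) = 11, gcd(78, 99) = 3, gcd(81, 99) = 9, gcd(84, 99) = 3, gcd(87, 99) = 3, gcd(88, 99) = 11, gcd(90, 99) = 9, gcd(93, 99) = 3, gcd(96, 99) = 3.
All other a ∈ {1, ..., 98} have gcd(a, 99) = 1 and are units. So the nonzero zero-divisors are exactly the 38 values of a appearing in this scan.

Final answer: nonzero zero-divisors of Z/99Z = {3, 6, 9, 11, 12, 15, 18, 21, 22, 24, 27, 30, 33, 36, 39, 42, 44, 45, 48, 51, 54, 55, 57, 60, 63, 66, 69, 72, 75, 77, 78, 81, 84, 87, 88, 90, 93, 96}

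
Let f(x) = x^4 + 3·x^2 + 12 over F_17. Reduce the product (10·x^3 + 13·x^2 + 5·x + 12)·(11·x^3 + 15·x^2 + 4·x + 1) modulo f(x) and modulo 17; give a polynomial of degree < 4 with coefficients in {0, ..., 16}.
a · b ≡ 2·x^3 + 16·x^2 + 5·x + 16 (mod f(x))

Multiply as integer polynomials: a · b = 110·x^6 + 293·x^5 + 290·x^4 + 269·x^3 + 213·x^2 + 53·x + 12. Reducing coefficients mod 17: a · b ≡ 8·x^6 + 4·x^5 + x^4 + 14·x^3 + 9·x^2 + 2·x + 12. Now divide by f(x) = x^4 + 3·x^2 + 12 in F_17[x], eliminating the leading term at each step:
  leading term 8·x^6: subtract (8·x^2)·f(x) = 8·x^6 + 7·x^4 + 11·x^2, leaving 4·x^5 + 11·x^4 + 14·x^3 + 15·x^2 + 2·x + 12 (coefficients mod 17)
  leading term 4·x^5: subtract (4·x)·f(x) = 4·x^5 + 12·x^3 + 14·x, leaving 11·x^4 + 2·x^3 + 15·x^2 + 5·x + 12 (coefficients mod 17)
  leading term 11·x^4: subtract (11)·f(x) = 11·x^4 + 16·x^2 + 13, leaving 2·x^3 + 16·x^2 + 5·x + 16 (coefficients mod 17)
The degree is now < 4, so this is the remainder. Hence a · b ≡ 2·x^3 + 16·x^2 + 5·x + 16 in F_17[x]/(f).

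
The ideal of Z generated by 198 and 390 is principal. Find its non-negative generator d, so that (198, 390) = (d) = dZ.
In the PID Z, (a, b) is generated by gcd(a, b). Compute gcd(390, 198) with the extended Euclidean algorithm, tracking rows (r, s, t) with s·390 + t·198 = r:
  row A: (390, 1, 0)   [1·390 + 0·198 = 390]
  row B: (198, 0, 1)   [0·390 + 1·198 = 198]
  390 = 1·198 + 192   → row C = row A − 1·row B = (192, 1, −1)   [check: 1·390 − 1·198 = 192]
  198 = 1·192 + 6   → row D = row B − 1·row C = (6, −1, 2)   [check: −1·390 + 2·198 = 6]
  192 = 32·6 + 0   → remainder 0, stop. gcd = 6 (last nonzero row D).
So gcd(198, 390) = 6, with Bézout identity −1·390 + 2·198 = 6. Containment (⊇): the Bézout identity exhibits 6 as an element of (198, 390), giving (6) ⊆ (198, 390). Containment (⊆): since 6 | 198 and 6 | 390 (198 = 6·33, 390 = 6·65), every Z-linear combination of 198 and 390 is divisible by 6, so (198, 390) ⊆ (6). Therefore (198, 390) = (6), d = 6.

Final answer: (198, 390) = (6); d = 6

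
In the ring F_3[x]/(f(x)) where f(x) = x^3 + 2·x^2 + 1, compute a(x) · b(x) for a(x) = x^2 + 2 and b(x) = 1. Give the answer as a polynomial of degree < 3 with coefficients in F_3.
Multiply as integer polynomials: a · b = x^2 + 2. Reducing coefficients mod 3: a · b ≡ x^2 + 2. This already has degree < 3, so no reduction by f is needed. Hence a · b ≡ x^2 + 2 in F_3[x]/(f).

Final answer: a · b ≡ x^2 + 2 (mod f(x))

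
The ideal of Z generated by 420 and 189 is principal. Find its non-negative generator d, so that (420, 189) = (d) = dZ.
In the PID Z, (a, b) is generated by gcd(a, b). Compute gcd(420, 189) with the extended Euclidean algorithm, tracking rows (r, s, t) with s·420 + t·189 = r:
  row A: (420, 1, 0)   [1·420 + 0·189 = 420]
  row B: (189, 0, 1)   [0·420 + 1·189 = 189]
  420 = 2·189 + 42   → row C = row A − 2·row B = (42, 1, −2)   [check: 1·420 − 2·189 = 42]
  189 = 4·42 + 21   → row D = row B − 4·row C = (21, −4, 9)   [check: −4·420 + 9·189 = 21]
  42 = 2·21 + 0   → remainder 0, stop. gcd = 21 (last nonzero row D).
So gcd(420, 189) = 21, with Bézout identity −4·420 + 9·189 = 21. Containment (⊇): the Bézout identity exhibits 21 as an element of (420, 189), giving (21) ⊆ (420, 189). Containment (⊆): since 21 | 420 and 21 | 189 (420 = 21·20, 189 = 21·9), every Z-linear combination of 420 and 189 is divisible by 21, so (420, 189) ⊆ (21). Therefore (420, 189) = (21), d = 21.

Final answer: (420, 189) = (21); d = 21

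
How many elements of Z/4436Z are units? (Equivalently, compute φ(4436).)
An element a ∈ Z/4436Z is a unit iff gcd(a, 4436) = 1, so the number of units is φ(4436). φ is multiplicative, with φ(p^e) = p^e − p^(e−1). Factorise 4436 = 2^2 · 1109. Then
  φ(4436) = (2^2 − 2^1) · (1109 − 1) = 2 · 1108 = 2216.

Final answer: Z/4436Z has φ(4436) = 2216 units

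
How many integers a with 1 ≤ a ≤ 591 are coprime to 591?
392

The number of a ∈ {1, ..., 591} with gcd(a, 591) = 1 is by definition Euler's totient φ(591). φ is multiplicative, with φ(p^e) = p^e − p^(e−1). Factorise 591 = 3 · 197. Then
  φ(591) = (3 − 1) · (197 − 1) = 2 · 196 = 392.
So there are 392 such integers.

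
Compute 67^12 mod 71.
Use repeated squaring. Binary(12) = 1100. Walk through the bits of the exponent 12 left-to-right: at each bit after the leading one, square the running value, then multiply by 67 if the bit is 1 (always reducing mod 71):
  bit 1 = 1 (leading): start with 67.
  bit 2 = 1: square 67^2 = 4489 ≡ 16; bit is 1, so multiply 16·67 = 1072 ≡ 7 (mod 71).
  bit 3 = 0: square 7^2 = 49 (mod 71).
  bit 4 = 0: square 49^2 = 2401 ≡ 58 (mod 71).
Final value: 67^12 ≡ 58 (mod 71).

Final answer: 58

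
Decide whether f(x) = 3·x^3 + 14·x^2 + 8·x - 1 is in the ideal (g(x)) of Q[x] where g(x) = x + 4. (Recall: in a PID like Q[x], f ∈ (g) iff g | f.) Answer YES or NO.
In Q[x] the ideal (g) consists of all multiples of g, so f ∈ (g) iff g | f, i.e. iff the remainder of f on division by g is 0. Divide f by g (g is monic, so eliminate the leading term of the running remainder at each step):
  leading term 3·x^3: subtract (3·x^2)·g(x) = 3·x^3 + 12·x^2, leaving 2·x^2 + 8·x - 1
  leading term 2·x^2: subtract (2·x)·g(x) = 2·x^2 + 8·x, leaving -1
The remainder r(x) = -1 ≠ 0 (and deg r < deg g), so g ∤ f, i.e. f ∉ (g).

Final answer: NO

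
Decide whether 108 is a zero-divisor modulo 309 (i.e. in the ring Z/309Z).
YES

gcd(108, 309) = 3 > 1, so 108 is not a unit in Z/309Z. In Z/nZ every nonzero non-unit is a zero-divisor: explicitly, take b = 309/gcd = 103 ≠ 0 (mod 309); then 108·103 = 11124 = 36·309, i.e. 108·103 ≡ 0 (mod 309). So 108 is a zero-divisor.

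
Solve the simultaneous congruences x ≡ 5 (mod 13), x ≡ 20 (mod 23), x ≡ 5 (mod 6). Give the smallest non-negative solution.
The moduli 13, 23, 6 are pairwise coprime, so by the CRT there is a unique solution mod 13·23·6 = 1794.
Solve by successive substitution. Start with x ≡ 5 (mod 13).
  Combine with x ≡ 20 (mod 23): write x = 5 + 13·t and require 5 + 13·t ≡ 20 (mod 23), i.e. 13·t ≡ 20 − 5 ≡ 15 (mod 23). Since 13^(−1) ≡ 16 (mod 23), t ≡ 16·15 ≡ 10 (mod 23). So x ≡ 5 + 13·10 = 135 (mod 299).
  Combine with x ≡ 5 (mod 6): write x = 135 + 299·t and require 135 + 299·t ≡ 5 (mod 6), i.e. 299·t ≡ 5 − 135 ≡ 2 (mod 6). Since 299^(−1) ≡ 5 (mod 6) (299 ≡ 5 (mod 6)), t ≡ 5·2 ≡ 4 (mod 6). So x ≡ 135 + 299·4 = 1331 (mod 1794).
Unique solution in [0, 1794): x = 1331.

Final answer: x ≡ 1331 (mod 1794); the representative in [0, 1794) is 1331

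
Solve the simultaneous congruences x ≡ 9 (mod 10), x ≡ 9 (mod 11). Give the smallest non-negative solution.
x ≡ 9 (mod 110); the representative in [0, 110) is 9

The moduli 10, 11 are pairwise coprime, so by the CRT there is a unique solution mod 10·11 = 110.
Solve by successive substitution. Start with x ≡ 9 (mod 10).
  Combine with x ≡ 9 (mod 11): write x = 9 + 10·t and require 9 + 10·t ≡ 9 (mod 11), i.e. 10·t ≡ 9 − 9 ≡ 0 (mod 11). Since 10^(−1) ≡ 10 (mod 11), t ≡ 10·0 ≡ 0 (mod 11). So x ≡ 9 + 10·0 = 9 (mod 110).
Unique solution in [0, 110): x = 9.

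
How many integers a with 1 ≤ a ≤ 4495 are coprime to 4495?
The number of a ∈ {1, ..., 4495} with gcd(a, 4495) = 1 is by definition Euler's totient φ(4495). φ is multiplicative, with φ(p^e) = p^e − p^(e−1). Factorise 4495 = 5 · 29 · 31. Then
  φ(4495) = (5 − 1) · (29 − 1) · (31 − 1) = 4 · 28 · 30 = 3360.
So there are 3360 such integers.

Final answer: 3360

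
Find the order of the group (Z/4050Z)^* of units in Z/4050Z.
|(Z/4050Z)^*| = 1080

(Z/4050Z)^* consists of the classes a with gcd(a, 4050) = 1, so its order is φ(4050). φ is multiplicative, with φ(p^e) = p^e − p^(e−1). Factorise 4050 = 2 · 3^4 · 5^2. Then
  φ(4050) = (2 − 1) · (3^4 − 3^3) · (5^2 − 5^1) = 1 · 54 · 20 = 1080.
Thus |(Z/4050Z)^*| = 1080.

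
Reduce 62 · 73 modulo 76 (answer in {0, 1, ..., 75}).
42

Both factors are already reduced mod 76. 62 · 73 = 4526. Dividing by 76: 4526 = 59·76 + 42. So (62 · 73) mod 76 = 42.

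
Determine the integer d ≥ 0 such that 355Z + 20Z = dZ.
(355, 20) = (5); d = 5

In the PID Z, (a, b) is generated by gcd(a, b). Compute gcd(355, 20) with the extended Euclidean algorithm, tracking rows (r, s, t) with s·355 + t·20 = r:
  row A: (355, 1, 0)   [1·355 + 0·20 = 355]
  row B: (20, 0, 1)   [0·355 + 1·20 = 20]
  355 = 17·20 + 15   → row C = row A − 17·row B = (15, 1, −17)   [check: 1·355 − 17·20 = 15]
  20 = 1·15 + 5   → row D = row B − 1·row C = (5, −1, 18)   [check: −1·355 + 18·20 = 5]
  15 = 3·5 + 0   → remainder 0, stop. gcd = 5 (last nonzero row D).
So gcd(355, 20) = 5, with Bézout identity −1·355 + 18·20 = 5. Containment (⊇): the Bézout identity exhibits 5 as an element of (355, 20), giving (5) ⊆ (355, 20). Containment (⊆): since 5 | 355 and 5 | 20 (355 = 5·71, 20 = 5·4), every Z-linear combination of 355 and 20 is divisible by 5, so (355, 20) ⊆ (5). Therefore (355, 20) = (5), d = 5.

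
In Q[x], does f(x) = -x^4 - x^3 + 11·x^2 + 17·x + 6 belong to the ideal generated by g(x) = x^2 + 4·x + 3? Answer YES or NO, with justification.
In Q[x] the ideal (g) consists of all multiples of g, so f ∈ (g) iff g | f, i.e. iff the remainder of f on division by g is 0. Divide f by g (g is monic, so eliminate the leading term of the running remainder at each step):
  leading term -x^4: subtract (-x^2)·g(x) = -x^4 - 4·x^3 - 3·x^2, leaving 3·x^3 + 14·x^2 + 17·x + 6
  leading term 3·x^3: subtract (3·x)·g(x) = 3·x^3 + 12·x^2 + 9·x, leaving 2·x^2 + 8·x + 6
  leading term 2·x^2: subtract (2)·g(x) = 2·x^2 + 8·x + 6, leaving 0
The remainder is 0, so f(x) = g(x) · h(x) with h(x) = -x^2 + 3·x + 2. Hence g | f, i.e. f ∈ (g).

Final answer: YES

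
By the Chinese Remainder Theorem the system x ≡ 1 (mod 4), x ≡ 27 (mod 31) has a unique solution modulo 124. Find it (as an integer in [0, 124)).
The moduli 4, 31 are pairwise coprime, so by the CRT there is a unique solution mod 4·31 = 124.
Solve by successive substitution. Start with x ≡ 1 (mod 4).
  Combine with x ≡ 27 (mod 31): write x = 1 + 4·t and require 1 + 4·t ≡ 27 (mod 31), i.e. 4·t ≡ 27 − 1 ≡ 26 (mod 31). Since 4^(−1) ≡ 8 (mod 31), t ≡ 8·26 ≡ 22 (mod 31). So x ≡ 1 + 4·22 = 89 (mod 124).
Unique solution in [0, 124): x = 89.

Final answer: x ≡ 89 (mod 124); the representative in [0, 124) is 89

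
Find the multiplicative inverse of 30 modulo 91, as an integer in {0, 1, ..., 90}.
Apply the extended Euclidean algorithm to (91, 30), tracking rows (r, s, t) with s·91 + t·30 = r. Each division r_prev = q·r_cur + r_new produces the new row as (previous row) − q·(current row):
  row A: (91, 1, 0)   [1·91 + 0·30 = 91]
  row B: (30, 0, 1)   [0·91 + 1·30 = 30]
  91 = 3·30 + 1   → row C = row A − 3·row B = (1, 1, −3)   [check: 1·91 − 3·30 = 1]
  30 = 30·1 + 0   → remainder 0, stop. gcd = 1 (last nonzero row C).
The gcd is 1, so 30 is invertible mod 91. The last nonzero row gives 1·91 − 3·30 = 1, so t = −3. So 30^(−1) ≡ −3 ≡ 88 (mod 91). Verify: 30 · 88 = 2640 ≡ 1 (mod 91). ✓

Final answer: 30^(−1) ≡ 88 (mod 91)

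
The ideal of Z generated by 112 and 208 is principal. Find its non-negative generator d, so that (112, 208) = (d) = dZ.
(112, 208) = (16); d = 16

In the PID Z, (a, b) is generated by gcd(a, b). Compute gcd(208, 112) with the extended Euclidean algorithm, tracking rows (r, s, t) with s·208 + t·112 = r:
  row A: (208, 1, 0)   [1·208 + 0·112 = 208]
  row B: (112, 0, 1)   [0·208 + 1·112 = 112]
  208 = 1·112 + 96   → row C = row A − 1·row B = (96, 1, −1)   [check: 1·208 − 1·112 = 96]
  112 = 1·96 + 16   → row D = row B − 1·row C = (16, −1, 2)   [check: −1·208 + 2·112 = 16]
  96 = 6·16 + 0   → remainder 0, stop. gcd = 16 (last nonzero row D).
So gcd(112, 208) = 16, with Bézout identity −1·208 + 2·112 = 16. Containment (⊇): the Bézout identity exhibits 16 as an element of (112, 208), giving (16) ⊆ (112, 208). Containment (⊆): since 16 | 112 and 16 | 208 (112 = 16·7, 208 = 16·13), every Z-linear combination of 112 and 208 is divisible by 16, so (112, 208) ⊆ (16). Therefore (112, 208) = (16), d = 16.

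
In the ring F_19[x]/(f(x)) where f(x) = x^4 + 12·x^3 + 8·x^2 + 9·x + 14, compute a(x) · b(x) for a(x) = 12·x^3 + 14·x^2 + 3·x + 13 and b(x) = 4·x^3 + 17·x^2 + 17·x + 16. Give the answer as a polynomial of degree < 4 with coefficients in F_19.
a · b ≡ 4·x^3 + 6·x^2 + 12·x + 5 (mod f(x))

Multiply as integer polynomials: a · b = 48·x^6 + 260·x^5 + 454·x^4 + 533·x^3 + 496·x^2 + 269·x + 208. Reducing coefficients mod 19: a · b ≡ 10·x^6 + 13·x^5 + 17·x^4 + x^3 + 2·x^2 + 3·x + 18. Now divide by f(x) = x^4 + 12·x^3 + 8·x^2 + 9·x + 14 in F_19[x], eliminating the leading term at each step:
  leading term 10·x^6: subtract (10·x^2)·f(x) = 10·x^6 + 6·x^5 + 4·x^4 + 14·x^3 + 7·x^2, leaving 7·x^5 + 13·x^4 + 6·x^3 + 14·x^2 + 3·x + 18 (coefficients mod 19)
  leading term 7·x^5: subtract (7·x)·f(x) = 7·x^5 + 8·x^4 + 18·x^3 + 6·x^2 + 3·x, leaving 5·x^4 + 7·x^3 + 8·x^2 + 18 (coefficients mod 19)
  leading term 5·x^4: subtract (5)·f(x) = 5·x^4 + 3·x^3 + 2·x^2 + 7·x + 13, leaving 4·x^3 + 6·x^2 + 12·x + 5 (coefficients mod 19)
The degree is now < 4, so this is the remainder. Hence a · b ≡ 4·x^3 + 6·x^2 + 12·x + 5 in F_19[x]/(f).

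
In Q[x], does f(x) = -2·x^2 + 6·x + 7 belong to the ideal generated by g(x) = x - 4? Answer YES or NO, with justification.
NO

In Q[x] the ideal (g) consists of all multiples of g, so f ∈ (g) iff g | f, i.e. iff the remainder of f on division by g is 0. Divide f by g (g is monic, so eliminate the leading term of the running remainder at each step):
  leading term -2·x^2: subtract (-2·x)·g(x) = -2·x^2 + 8·x, leaving 7 - 2·x
  leading term -2·x: subtract (-2)·g(x) = 8 - 2·x, leaving -1
The remainder r(x) = -1 ≠ 0 (and deg r < deg g), so g ∤ f, i.e. f ∉ (g).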